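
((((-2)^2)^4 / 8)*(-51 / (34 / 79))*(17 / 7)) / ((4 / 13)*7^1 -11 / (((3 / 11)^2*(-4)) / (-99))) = 1117376 / 443849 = 2.52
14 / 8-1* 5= -3.25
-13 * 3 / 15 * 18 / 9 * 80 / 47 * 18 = -7488 / 47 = -159.32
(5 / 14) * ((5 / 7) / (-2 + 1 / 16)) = -200 / 1519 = -0.13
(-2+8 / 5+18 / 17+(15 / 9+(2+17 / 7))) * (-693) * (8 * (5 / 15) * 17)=-1060928 / 5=-212185.60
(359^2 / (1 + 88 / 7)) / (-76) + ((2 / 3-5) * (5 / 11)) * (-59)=-2082811 / 238260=-8.74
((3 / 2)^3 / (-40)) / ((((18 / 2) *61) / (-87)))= 261 / 19520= 0.01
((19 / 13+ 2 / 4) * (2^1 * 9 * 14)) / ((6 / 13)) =1071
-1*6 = -6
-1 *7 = -7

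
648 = 648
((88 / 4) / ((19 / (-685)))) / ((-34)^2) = -7535 / 10982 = -0.69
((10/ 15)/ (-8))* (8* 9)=-6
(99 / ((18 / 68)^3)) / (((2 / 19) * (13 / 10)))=39005.39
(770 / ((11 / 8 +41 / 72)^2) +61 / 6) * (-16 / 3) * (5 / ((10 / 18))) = -359224 / 35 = -10263.54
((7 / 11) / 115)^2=49 / 1600225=0.00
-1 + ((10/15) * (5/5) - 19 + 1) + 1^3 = -52/3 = -17.33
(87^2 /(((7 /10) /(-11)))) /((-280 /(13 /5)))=1104.46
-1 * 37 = -37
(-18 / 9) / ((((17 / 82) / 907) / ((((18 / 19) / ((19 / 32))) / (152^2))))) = -1338732 / 2215457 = -0.60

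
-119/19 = -6.26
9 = 9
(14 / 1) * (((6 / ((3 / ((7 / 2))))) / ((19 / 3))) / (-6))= -2.58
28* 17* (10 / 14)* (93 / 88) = 7905 / 22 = 359.32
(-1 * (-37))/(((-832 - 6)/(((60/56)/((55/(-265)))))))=29415/129052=0.23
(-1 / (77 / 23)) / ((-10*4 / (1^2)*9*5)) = 23 / 138600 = 0.00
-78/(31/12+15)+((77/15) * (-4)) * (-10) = 127168/633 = 200.90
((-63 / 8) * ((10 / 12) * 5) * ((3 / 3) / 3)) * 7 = -1225 / 16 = -76.56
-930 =-930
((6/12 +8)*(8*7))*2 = 952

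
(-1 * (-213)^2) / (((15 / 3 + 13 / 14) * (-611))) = 12.52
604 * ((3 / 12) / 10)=151 / 10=15.10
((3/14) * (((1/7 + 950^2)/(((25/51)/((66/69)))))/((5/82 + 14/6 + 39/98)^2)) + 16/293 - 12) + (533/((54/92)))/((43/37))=2723862718283054356889/55396752451598475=49170.08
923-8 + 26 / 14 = 6418 / 7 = 916.86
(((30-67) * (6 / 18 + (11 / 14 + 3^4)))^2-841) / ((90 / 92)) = 9436197.22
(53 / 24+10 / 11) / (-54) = -823 / 14256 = -0.06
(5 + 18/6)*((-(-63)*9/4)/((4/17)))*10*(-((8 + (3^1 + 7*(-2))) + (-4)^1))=337365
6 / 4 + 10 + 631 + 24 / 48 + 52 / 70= 22531 / 35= 643.74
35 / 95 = 7 / 19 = 0.37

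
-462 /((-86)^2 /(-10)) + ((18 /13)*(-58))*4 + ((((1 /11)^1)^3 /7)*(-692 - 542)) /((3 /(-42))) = -10197907063 /31993247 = -318.75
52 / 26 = 2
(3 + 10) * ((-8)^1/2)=-52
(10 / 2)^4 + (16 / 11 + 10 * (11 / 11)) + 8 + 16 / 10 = 35533 / 55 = 646.05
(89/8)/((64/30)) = 1335/256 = 5.21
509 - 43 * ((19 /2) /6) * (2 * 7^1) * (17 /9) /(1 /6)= -92642 /9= -10293.56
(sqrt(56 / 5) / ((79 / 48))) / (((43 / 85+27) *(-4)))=-204 *sqrt(70) / 92351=-0.02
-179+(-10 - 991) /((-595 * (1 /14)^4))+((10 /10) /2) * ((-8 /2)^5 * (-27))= 6653313 /85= 78274.27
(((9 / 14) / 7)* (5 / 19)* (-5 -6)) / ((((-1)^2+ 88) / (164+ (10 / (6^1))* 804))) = -372240 / 82859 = -4.49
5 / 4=1.25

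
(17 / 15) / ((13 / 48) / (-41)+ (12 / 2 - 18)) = -11152 / 118145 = -0.09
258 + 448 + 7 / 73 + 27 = 53516 / 73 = 733.10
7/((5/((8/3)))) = 56/15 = 3.73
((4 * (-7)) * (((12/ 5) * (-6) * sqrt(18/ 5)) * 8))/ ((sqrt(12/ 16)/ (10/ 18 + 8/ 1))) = 275968 * sqrt(30)/ 25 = 60461.56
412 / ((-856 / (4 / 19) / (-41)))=8446 / 2033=4.15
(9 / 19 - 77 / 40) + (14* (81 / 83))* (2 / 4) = 339371 / 63080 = 5.38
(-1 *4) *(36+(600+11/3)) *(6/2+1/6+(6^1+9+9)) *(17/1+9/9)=-1251188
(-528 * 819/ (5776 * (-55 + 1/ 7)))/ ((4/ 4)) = 63063/ 46208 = 1.36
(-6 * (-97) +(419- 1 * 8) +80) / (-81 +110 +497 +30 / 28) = 15022 / 7379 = 2.04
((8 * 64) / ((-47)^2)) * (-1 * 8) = -1.85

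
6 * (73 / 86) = 219 / 43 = 5.09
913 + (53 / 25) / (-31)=707522 / 775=912.93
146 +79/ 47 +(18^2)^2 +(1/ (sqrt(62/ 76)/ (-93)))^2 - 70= 5435817/ 47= 115655.68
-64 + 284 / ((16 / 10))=227 / 2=113.50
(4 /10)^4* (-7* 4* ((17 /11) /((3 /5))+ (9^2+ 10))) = -1383424 /20625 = -67.08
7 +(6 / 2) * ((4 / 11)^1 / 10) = 391 / 55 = 7.11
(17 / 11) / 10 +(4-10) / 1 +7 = 127 / 110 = 1.15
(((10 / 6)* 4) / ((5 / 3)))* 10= 40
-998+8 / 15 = -14962 / 15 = -997.47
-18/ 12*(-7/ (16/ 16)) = 21/ 2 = 10.50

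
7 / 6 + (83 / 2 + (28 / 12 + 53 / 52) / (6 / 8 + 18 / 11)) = 180473 / 4095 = 44.07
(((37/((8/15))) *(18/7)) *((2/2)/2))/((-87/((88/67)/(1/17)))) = -22.89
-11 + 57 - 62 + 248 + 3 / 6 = 465 / 2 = 232.50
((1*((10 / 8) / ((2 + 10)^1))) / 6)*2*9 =5 / 16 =0.31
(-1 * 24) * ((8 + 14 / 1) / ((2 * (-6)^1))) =44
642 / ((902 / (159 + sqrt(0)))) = 51039 / 451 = 113.17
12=12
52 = 52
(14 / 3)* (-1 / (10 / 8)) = -56 / 15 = -3.73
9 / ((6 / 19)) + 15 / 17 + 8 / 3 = 3269 / 102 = 32.05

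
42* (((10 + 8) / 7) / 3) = 36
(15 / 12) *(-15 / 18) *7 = -175 / 24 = -7.29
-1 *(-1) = 1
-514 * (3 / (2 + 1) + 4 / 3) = -1199.33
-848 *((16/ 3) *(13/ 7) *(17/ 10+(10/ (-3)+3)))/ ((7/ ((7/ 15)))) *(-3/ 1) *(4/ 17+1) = 3615872/ 1275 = 2835.98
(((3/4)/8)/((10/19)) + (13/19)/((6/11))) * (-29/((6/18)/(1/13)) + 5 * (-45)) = -6558379/19760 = -331.90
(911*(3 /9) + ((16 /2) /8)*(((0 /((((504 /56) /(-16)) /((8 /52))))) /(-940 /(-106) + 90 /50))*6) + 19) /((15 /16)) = 15488 /45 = 344.18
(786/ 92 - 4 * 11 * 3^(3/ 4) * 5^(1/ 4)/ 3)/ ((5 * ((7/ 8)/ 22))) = -7744 * 3^(3/ 4) * 5^(1/ 4)/ 105+34584/ 805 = -208.44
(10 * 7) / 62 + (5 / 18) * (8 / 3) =1565 / 837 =1.87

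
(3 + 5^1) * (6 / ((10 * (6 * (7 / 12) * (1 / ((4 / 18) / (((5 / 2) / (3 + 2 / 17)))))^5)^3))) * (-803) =-4035835286643646751496509171478619488256 / 10281687431587081218066807008368853302001953125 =-0.00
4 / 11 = 0.36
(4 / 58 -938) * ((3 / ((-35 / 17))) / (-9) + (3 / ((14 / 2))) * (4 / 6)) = -255680 / 609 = -419.84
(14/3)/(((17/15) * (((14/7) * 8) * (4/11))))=385/544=0.71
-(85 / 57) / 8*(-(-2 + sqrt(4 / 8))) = -85 / 228 + 85*sqrt(2) / 912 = -0.24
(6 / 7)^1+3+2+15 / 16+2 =985 / 112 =8.79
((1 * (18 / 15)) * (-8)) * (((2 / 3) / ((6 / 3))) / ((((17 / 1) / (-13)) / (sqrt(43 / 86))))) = 1.73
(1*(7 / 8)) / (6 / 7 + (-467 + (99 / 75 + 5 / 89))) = -109025 / 57909928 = -0.00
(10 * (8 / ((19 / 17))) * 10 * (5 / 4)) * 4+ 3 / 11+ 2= 748475 / 209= 3581.22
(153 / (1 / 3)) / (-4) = -459 / 4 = -114.75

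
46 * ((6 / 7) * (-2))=-552 / 7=-78.86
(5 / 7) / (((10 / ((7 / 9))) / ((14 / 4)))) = 7 / 36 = 0.19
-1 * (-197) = 197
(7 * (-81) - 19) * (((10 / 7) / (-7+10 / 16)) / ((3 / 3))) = 46880 / 357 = 131.32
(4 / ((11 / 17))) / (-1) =-68 / 11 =-6.18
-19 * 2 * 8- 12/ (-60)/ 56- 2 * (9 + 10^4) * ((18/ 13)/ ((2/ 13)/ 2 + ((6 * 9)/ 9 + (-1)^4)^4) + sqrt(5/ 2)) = -10009 * sqrt(10)- 1378897593/ 4369960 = -31966.78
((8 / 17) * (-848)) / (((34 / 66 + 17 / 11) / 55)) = -3078240 / 289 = -10651.35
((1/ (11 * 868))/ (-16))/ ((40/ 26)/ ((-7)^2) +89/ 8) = -91/ 155094984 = -0.00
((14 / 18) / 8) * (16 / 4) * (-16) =-56 / 9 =-6.22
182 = 182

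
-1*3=-3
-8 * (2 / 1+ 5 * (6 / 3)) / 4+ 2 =-22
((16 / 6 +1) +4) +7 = 44 / 3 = 14.67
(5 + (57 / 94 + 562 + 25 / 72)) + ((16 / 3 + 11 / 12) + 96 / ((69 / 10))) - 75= 39936895 / 77832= 513.12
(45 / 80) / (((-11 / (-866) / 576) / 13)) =3647592 / 11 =331599.27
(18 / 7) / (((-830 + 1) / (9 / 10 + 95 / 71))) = -2043 / 294295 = -0.01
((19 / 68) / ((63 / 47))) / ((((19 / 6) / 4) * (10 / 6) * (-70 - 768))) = -0.00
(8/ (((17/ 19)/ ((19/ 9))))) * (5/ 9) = 14440/ 1377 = 10.49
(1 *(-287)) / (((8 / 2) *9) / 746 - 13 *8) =107051 / 38774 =2.76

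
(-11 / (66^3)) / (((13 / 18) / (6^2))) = -3 / 1573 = -0.00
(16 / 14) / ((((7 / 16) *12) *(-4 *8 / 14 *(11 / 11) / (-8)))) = 0.76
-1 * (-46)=46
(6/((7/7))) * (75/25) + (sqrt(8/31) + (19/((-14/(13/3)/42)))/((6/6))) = -229 + 2 * sqrt(62)/31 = -228.49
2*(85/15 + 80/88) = 434/33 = 13.15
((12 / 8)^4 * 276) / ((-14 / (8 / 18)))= -621 / 14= -44.36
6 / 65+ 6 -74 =-4414 / 65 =-67.91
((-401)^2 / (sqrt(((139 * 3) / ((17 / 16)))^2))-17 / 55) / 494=150235511 / 181278240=0.83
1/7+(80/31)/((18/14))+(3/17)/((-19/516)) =-1666967/630819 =-2.64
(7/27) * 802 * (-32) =-179648/27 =-6653.63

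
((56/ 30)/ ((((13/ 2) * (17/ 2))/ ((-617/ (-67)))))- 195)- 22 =-48127681/ 222105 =-216.69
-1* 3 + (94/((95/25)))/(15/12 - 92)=-3.27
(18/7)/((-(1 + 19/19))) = -1.29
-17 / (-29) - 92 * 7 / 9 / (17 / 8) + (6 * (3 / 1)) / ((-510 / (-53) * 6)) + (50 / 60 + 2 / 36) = -471599 / 14790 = -31.89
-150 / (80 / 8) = -15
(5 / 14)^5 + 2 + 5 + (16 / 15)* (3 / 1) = 10.21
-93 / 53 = -1.75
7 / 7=1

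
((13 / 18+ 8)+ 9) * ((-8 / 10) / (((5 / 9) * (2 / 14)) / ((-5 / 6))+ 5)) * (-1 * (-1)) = -4466 / 1545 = -2.89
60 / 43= 1.40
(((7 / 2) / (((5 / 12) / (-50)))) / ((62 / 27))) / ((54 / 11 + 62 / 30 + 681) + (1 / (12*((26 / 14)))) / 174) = -8464856400 / 31839887743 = -0.27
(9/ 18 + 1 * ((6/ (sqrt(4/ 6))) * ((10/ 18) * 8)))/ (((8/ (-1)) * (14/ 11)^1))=-55 * sqrt(6)/ 42- 11/ 224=-3.26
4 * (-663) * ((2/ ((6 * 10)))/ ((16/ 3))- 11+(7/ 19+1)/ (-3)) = 23077483/ 760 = 30365.11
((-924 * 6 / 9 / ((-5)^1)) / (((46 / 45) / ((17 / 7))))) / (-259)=-6732 / 5957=-1.13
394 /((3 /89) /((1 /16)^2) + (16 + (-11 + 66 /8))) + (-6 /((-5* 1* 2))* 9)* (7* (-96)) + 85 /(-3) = -425177213 /116835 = -3639.13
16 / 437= 0.04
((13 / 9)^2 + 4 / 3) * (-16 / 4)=-1108 / 81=-13.68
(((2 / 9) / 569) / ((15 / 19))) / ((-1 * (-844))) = 19 / 32415930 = 0.00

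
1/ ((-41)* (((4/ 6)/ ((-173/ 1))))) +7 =1093/ 82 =13.33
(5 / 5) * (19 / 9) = 19 / 9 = 2.11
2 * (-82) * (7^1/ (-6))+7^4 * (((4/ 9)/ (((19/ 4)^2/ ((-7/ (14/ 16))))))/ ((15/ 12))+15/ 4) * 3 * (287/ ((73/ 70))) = 1135908171391/ 158118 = 7183927.01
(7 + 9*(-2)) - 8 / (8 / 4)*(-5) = 9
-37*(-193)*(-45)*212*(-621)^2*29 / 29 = -26271847114740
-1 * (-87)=87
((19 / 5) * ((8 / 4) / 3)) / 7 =38 / 105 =0.36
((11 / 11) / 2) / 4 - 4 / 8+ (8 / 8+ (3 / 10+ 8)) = 357 / 40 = 8.92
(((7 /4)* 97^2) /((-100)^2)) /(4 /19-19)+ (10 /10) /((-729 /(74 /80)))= -44070353 /495720000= -0.09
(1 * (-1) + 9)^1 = 8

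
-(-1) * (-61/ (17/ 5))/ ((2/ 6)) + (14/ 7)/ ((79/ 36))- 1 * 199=-251.91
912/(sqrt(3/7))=1393.10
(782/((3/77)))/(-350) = -4301/75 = -57.35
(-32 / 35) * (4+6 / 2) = -32 / 5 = -6.40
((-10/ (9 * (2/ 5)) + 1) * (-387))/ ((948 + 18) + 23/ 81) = 55728/ 78269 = 0.71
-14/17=-0.82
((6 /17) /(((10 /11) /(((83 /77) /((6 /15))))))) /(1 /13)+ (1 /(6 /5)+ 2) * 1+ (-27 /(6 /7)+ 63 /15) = -38791 /3570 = -10.87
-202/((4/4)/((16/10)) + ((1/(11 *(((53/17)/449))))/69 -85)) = 65006832/27092161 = 2.40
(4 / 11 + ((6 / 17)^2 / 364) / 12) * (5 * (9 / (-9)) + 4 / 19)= -420817 / 241604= -1.74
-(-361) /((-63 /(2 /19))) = -38 /63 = -0.60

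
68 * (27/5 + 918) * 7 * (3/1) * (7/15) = 15383844/25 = 615353.76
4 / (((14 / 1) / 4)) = 8 / 7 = 1.14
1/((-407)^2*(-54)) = -1/8945046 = -0.00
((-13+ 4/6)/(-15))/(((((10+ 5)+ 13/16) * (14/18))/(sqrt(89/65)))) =0.08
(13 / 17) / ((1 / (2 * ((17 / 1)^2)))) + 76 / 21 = 9358 / 21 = 445.62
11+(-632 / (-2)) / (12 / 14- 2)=-265.50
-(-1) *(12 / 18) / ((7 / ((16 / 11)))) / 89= 32 / 20559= 0.00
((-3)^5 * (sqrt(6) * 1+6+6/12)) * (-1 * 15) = 3645 * sqrt(6)+47385/2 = 32620.89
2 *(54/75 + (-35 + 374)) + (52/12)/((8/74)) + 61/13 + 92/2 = 3003841/3900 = 770.22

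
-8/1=-8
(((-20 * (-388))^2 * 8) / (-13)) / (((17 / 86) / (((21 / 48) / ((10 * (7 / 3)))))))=-776807040 / 221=-3514963.98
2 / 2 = 1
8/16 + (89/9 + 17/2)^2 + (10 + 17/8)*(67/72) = 1814059/5184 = 349.93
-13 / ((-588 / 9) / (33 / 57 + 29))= 10959 / 1862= 5.89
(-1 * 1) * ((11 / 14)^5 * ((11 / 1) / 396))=-161051 / 19361664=-0.01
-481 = -481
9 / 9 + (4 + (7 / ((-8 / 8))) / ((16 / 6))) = 19 / 8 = 2.38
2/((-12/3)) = -1/2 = -0.50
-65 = -65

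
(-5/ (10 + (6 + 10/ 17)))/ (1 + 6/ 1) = -85/ 1974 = -0.04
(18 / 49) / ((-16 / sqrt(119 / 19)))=-9 * sqrt(2261) / 7448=-0.06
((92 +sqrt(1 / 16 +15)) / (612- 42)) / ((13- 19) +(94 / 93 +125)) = 31 * sqrt(241) / 8482360 +1426 / 1060295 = 0.00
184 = 184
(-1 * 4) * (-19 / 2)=38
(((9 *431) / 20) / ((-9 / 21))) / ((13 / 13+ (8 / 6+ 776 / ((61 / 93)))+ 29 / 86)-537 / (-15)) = -71222319 / 192247934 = -0.37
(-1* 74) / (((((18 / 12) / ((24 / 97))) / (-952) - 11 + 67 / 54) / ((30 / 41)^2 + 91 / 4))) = 1191252291264 / 6751317931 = 176.45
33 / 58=0.57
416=416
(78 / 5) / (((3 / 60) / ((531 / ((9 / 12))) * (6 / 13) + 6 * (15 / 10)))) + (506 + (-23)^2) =105795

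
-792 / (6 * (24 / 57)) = -627 / 2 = -313.50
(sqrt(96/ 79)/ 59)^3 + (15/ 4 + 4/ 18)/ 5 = 384 * sqrt(474)/ 1281770339 + 143/ 180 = 0.79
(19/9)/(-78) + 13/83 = 7549/58266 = 0.13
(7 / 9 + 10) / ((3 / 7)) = 679 / 27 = 25.15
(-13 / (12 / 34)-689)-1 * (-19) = -706.83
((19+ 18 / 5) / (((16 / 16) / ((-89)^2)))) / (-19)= -895073 / 95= -9421.82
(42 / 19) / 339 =14 / 2147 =0.01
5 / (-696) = -5 / 696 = -0.01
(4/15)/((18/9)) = 0.13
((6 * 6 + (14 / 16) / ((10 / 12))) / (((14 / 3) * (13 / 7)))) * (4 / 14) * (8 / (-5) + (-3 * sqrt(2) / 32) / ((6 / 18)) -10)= -4959 / 350 -1539 * sqrt(2) / 4480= -14.65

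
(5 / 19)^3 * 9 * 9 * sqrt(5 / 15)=3375 * sqrt(3) / 6859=0.85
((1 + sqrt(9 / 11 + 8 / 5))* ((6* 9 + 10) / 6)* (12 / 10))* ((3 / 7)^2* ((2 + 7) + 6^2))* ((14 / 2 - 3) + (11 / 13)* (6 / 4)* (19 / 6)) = 540432 / 637 + 540432* sqrt(7315) / 35035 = 2167.71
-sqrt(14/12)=-sqrt(42)/6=-1.08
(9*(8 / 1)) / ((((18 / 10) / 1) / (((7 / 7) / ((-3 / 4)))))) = -160 / 3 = -53.33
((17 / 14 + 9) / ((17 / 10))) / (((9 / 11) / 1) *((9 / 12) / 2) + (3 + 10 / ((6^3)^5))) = 1849002451845120 / 1017627239436689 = 1.82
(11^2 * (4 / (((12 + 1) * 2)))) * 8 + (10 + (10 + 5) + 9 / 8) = 18205 / 104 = 175.05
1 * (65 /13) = 5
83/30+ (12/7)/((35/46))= 5.02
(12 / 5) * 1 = 12 / 5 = 2.40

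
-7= -7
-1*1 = -1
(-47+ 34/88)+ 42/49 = -14093/308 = -45.76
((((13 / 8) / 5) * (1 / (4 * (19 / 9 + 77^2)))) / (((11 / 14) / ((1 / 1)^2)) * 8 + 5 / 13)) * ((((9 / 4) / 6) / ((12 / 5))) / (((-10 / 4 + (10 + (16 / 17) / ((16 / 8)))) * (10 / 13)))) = 138411 / 2644585369600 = 0.00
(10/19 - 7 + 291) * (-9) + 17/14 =-680833/266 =-2559.52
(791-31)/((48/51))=1615/2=807.50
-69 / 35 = -1.97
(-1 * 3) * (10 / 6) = -5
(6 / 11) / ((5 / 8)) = 48 / 55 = 0.87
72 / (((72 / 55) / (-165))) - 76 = -9151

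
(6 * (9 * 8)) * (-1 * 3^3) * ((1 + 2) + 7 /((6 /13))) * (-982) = 208081872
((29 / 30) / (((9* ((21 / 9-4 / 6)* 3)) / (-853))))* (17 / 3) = -420529 / 4050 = -103.83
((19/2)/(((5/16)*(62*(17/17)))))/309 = 76/47895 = 0.00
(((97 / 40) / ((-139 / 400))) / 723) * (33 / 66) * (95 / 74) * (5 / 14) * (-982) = 113114125 / 52057446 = 2.17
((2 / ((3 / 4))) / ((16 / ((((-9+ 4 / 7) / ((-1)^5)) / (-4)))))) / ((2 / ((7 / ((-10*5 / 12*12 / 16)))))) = 59 / 150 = 0.39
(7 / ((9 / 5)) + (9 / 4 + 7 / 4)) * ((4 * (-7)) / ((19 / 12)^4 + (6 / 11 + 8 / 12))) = -50383872 / 1710011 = -29.46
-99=-99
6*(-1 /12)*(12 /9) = -2 /3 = -0.67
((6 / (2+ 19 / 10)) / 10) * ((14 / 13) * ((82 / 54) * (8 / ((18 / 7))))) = 32144 / 41067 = 0.78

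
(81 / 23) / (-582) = -27 / 4462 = -0.01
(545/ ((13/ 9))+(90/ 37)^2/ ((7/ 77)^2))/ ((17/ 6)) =6866910/ 17797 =385.85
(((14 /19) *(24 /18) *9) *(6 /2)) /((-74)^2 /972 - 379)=-15309 /215479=-0.07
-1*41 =-41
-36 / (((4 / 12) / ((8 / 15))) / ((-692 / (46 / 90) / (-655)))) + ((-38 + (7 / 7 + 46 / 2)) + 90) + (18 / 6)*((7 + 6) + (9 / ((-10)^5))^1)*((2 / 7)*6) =1792359421 / 75325000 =23.80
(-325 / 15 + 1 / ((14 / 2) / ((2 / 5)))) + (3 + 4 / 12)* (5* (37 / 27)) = 3487 / 2835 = 1.23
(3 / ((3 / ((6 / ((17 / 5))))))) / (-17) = -30 / 289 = -0.10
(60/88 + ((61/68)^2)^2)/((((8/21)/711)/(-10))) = -23341973548005/940780544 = -24811.28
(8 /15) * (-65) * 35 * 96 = -116480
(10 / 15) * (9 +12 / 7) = 50 / 7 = 7.14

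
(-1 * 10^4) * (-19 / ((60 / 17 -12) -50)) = -1615000 / 497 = -3249.50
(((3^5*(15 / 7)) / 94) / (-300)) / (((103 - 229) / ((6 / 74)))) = 81 / 6816880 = 0.00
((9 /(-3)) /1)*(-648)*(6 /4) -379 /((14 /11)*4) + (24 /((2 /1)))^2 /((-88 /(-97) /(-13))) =778.10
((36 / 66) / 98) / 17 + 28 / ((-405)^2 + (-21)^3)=180214 / 354525633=0.00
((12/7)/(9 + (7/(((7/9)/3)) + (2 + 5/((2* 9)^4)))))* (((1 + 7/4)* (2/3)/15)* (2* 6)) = 0.07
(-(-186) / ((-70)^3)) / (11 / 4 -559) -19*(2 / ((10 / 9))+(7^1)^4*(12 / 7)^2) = -12792549223032 / 95396875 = -134098.20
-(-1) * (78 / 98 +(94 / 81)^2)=688843 / 321489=2.14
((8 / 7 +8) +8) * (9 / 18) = 60 / 7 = 8.57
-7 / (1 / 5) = -35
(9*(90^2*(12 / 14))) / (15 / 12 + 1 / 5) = 8748000 / 203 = 43093.60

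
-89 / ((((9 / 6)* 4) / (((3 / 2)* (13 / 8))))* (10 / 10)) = -1157 / 32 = -36.16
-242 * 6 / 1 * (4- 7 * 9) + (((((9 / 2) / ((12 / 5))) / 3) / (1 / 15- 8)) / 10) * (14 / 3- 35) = 23301761 / 272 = 85668.24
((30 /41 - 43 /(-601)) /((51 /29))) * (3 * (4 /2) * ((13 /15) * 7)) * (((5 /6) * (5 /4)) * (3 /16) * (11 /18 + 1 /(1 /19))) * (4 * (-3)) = -92192528155 /120642336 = -764.18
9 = 9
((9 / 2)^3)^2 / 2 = 531441 / 128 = 4151.88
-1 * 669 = -669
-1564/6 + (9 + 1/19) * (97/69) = -108350/437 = -247.94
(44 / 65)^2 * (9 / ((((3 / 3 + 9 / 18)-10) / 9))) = -4.37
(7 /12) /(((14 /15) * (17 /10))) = 25 /68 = 0.37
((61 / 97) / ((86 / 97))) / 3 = 61 / 258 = 0.24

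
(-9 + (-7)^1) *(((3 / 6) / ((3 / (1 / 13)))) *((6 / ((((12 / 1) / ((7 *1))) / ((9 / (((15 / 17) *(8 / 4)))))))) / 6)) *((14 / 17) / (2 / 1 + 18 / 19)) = -133 / 780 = -0.17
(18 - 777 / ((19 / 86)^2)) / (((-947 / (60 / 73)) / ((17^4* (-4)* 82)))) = -9435118303696320 / 24956291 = -378065727.14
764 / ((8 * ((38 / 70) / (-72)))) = -240660 / 19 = -12666.32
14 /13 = 1.08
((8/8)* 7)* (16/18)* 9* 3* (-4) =-672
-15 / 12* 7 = -35 / 4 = -8.75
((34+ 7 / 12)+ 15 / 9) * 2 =145 / 2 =72.50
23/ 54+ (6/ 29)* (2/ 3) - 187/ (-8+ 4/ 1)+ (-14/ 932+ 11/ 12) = 8796388/ 182439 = 48.22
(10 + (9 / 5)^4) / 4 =12811 / 2500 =5.12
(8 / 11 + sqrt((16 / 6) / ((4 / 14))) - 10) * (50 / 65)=-1020 / 143 + 20 * sqrt(21) / 39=-4.78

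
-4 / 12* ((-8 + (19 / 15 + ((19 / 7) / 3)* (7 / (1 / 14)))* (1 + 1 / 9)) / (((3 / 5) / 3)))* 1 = -12410 / 81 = -153.21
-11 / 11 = -1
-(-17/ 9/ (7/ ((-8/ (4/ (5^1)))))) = -170/ 63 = -2.70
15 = 15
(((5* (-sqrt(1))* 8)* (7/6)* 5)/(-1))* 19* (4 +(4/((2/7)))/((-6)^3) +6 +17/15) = 49070.43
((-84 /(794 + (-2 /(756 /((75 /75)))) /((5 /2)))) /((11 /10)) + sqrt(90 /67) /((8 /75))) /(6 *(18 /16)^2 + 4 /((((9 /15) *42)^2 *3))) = -302456851200 /23887632363419 + 10716300 *sqrt(670) /193911467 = 1.42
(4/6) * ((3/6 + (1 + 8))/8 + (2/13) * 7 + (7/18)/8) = 2165/1404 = 1.54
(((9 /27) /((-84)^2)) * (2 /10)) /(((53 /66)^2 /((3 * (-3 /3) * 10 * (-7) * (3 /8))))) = 363 /314608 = 0.00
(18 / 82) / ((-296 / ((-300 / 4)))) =675 / 12136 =0.06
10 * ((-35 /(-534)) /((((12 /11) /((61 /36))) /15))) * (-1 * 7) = -4109875 /38448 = -106.89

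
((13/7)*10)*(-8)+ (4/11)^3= -1383792/9317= -148.52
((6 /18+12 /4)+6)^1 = 28 /3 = 9.33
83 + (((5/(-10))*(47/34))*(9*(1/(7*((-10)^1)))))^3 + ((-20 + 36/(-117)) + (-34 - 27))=2373687802571/1402052288000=1.69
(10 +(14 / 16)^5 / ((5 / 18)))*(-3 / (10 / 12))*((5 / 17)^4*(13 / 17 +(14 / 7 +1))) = -218354175 / 181741696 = -1.20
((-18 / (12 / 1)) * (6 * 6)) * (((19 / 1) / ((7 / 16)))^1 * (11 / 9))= -20064 / 7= -2866.29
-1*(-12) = 12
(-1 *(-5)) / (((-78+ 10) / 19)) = -95 / 68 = -1.40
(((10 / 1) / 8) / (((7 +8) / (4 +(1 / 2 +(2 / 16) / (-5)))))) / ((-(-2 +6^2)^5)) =-179 / 21809003520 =-0.00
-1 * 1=-1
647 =647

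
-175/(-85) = 35/17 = 2.06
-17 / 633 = -0.03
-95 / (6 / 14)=-665 / 3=-221.67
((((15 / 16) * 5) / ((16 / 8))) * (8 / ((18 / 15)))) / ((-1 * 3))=-125 / 24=-5.21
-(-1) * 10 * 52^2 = 27040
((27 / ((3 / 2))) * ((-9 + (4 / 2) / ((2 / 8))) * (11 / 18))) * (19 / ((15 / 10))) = -418 / 3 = -139.33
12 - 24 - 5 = -17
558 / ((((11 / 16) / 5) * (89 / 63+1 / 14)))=5624640 / 2057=2734.39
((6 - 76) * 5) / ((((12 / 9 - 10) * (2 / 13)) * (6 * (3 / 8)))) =350 / 3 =116.67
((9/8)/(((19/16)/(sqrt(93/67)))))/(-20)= -9*sqrt(6231)/12730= -0.06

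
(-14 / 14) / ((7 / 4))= -4 / 7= -0.57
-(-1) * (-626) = -626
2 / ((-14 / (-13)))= 13 / 7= 1.86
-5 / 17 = -0.29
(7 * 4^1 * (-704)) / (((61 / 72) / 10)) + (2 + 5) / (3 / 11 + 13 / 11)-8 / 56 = -1589543777 / 6832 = -232661.56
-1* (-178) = 178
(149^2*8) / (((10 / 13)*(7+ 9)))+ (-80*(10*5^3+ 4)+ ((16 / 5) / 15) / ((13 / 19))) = -334967249 / 3900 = -85889.04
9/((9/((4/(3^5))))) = 4/243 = 0.02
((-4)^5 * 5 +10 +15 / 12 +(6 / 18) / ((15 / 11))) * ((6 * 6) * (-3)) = 2758593 / 5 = 551718.60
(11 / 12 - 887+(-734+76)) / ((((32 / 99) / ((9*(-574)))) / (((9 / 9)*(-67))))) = -1653427498.08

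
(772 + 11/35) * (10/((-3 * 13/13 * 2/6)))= -54062/7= -7723.14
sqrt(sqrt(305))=305^(1 / 4)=4.18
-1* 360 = -360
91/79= 1.15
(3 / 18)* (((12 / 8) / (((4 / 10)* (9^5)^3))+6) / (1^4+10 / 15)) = 1647129056757197 / 2745215094595320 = 0.60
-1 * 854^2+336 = -728980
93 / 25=3.72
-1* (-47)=47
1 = 1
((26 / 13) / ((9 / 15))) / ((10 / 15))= 5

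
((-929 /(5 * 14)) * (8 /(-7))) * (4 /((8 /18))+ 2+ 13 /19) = 177.22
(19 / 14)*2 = 19 / 7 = 2.71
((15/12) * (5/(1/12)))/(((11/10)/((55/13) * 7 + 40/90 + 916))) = 27672250/429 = 64504.08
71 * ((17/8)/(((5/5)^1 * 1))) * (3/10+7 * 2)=172601/80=2157.51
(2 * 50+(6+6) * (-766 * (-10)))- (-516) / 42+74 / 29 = 18683072 / 203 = 92034.84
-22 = -22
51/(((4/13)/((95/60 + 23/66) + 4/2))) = 114699/176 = 651.70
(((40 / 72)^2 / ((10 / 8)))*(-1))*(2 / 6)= -20 / 243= -0.08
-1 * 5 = -5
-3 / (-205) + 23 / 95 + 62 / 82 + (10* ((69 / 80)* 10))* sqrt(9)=809421 / 3116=259.76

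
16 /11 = 1.45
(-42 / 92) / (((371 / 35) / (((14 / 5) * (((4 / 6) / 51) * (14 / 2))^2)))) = -9604 / 9511857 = -0.00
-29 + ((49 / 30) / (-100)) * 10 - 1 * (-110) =24251 / 300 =80.84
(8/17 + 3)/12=59/204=0.29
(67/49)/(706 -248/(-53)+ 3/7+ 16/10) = 17755/9254511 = 0.00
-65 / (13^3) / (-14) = 0.00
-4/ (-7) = 4/ 7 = 0.57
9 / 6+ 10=23 / 2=11.50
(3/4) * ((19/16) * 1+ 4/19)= 1.05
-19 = -19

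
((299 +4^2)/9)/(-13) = -2.69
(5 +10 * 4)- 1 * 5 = 40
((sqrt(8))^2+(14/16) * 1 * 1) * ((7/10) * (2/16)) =497/640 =0.78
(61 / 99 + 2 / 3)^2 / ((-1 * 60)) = -16129 / 588060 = -0.03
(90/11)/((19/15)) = 1350/209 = 6.46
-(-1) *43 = 43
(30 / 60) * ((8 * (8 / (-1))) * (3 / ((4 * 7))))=-24 / 7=-3.43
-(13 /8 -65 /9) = 403 /72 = 5.60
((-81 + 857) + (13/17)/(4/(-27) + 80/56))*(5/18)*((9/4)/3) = 15974605/98736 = 161.79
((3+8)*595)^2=42837025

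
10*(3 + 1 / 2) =35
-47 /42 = -1.12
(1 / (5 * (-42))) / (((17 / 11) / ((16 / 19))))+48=1627832 / 33915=48.00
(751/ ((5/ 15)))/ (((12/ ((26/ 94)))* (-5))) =-9763/ 940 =-10.39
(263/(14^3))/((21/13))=3419/57624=0.06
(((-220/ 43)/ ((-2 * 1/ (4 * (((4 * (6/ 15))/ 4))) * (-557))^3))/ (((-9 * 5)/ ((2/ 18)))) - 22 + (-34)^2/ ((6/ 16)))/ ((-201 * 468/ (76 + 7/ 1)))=-9556375438452537989/ 3538677525479430750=-2.70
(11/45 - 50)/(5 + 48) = -2239/2385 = -0.94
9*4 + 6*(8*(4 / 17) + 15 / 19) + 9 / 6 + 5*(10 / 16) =146399 / 2584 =56.66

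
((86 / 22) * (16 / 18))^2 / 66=59168 / 323433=0.18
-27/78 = -9/26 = -0.35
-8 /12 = -2 /3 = -0.67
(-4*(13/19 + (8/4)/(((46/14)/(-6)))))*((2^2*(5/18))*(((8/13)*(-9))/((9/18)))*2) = -1660160/5681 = -292.23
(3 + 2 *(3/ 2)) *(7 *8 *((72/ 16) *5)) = 7560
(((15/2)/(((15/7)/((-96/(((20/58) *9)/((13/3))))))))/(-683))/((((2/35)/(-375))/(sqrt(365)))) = -9236500 *sqrt(365)/2049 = -86121.56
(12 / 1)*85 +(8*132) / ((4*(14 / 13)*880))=142839 / 140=1020.28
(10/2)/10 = 1/2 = 0.50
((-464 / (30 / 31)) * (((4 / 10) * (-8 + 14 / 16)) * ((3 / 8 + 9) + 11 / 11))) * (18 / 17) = 12759507 / 850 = 15011.18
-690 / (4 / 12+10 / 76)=-1484.15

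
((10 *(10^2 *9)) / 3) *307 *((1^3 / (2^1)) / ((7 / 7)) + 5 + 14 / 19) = 109138500 / 19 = 5744131.58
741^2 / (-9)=-61009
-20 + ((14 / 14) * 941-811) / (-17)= -470 / 17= -27.65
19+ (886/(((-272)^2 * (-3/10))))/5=1053829/55488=18.99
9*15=135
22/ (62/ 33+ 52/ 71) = 25773/ 3059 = 8.43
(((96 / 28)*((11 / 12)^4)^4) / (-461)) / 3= -45949729863572161 / 74577687931785314304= -0.00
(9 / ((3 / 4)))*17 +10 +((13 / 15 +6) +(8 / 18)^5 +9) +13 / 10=27302369 / 118098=231.18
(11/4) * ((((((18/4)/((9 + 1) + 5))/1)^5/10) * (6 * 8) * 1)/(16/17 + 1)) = 0.02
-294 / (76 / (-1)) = 147 / 38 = 3.87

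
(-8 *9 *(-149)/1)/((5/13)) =139464/5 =27892.80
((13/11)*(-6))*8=-624/11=-56.73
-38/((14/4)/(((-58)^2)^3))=-2893220633344/7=-413317233334.86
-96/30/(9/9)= -3.20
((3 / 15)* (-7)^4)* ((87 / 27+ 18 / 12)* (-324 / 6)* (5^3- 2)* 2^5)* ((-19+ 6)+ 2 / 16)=6205326876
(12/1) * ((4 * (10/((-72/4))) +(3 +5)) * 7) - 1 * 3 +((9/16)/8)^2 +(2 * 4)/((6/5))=8011857/16384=489.00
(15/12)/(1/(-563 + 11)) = -690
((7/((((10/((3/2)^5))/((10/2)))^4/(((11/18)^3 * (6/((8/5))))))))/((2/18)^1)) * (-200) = -150399862333875/67108864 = -2241132.59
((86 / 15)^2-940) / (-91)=204104 / 20475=9.97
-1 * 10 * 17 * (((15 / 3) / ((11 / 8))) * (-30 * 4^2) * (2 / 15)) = 435200 / 11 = 39563.64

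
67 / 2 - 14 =39 / 2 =19.50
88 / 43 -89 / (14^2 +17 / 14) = 189390 / 118723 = 1.60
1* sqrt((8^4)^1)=64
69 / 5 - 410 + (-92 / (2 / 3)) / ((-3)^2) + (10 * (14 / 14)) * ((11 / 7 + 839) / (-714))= -5289209 / 12495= -423.31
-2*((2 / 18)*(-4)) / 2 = 4 / 9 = 0.44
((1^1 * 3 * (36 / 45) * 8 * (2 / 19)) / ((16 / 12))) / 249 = 48 / 7885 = 0.01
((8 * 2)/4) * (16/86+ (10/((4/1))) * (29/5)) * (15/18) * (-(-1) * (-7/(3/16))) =-235760/129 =-1827.60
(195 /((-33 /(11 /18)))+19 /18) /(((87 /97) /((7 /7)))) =-2231 /783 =-2.85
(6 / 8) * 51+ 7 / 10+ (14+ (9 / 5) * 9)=1383 / 20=69.15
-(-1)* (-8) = -8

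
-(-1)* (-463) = -463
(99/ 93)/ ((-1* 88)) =-3/ 248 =-0.01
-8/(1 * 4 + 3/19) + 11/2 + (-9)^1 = -857/158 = -5.42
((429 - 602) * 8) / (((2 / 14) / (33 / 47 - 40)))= 17893736 / 47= 380717.79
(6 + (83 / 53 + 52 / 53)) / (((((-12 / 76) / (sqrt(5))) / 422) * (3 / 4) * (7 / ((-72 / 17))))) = 116228928 * sqrt(5) / 6307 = 41207.51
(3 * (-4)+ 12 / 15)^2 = 3136 / 25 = 125.44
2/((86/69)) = 69/43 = 1.60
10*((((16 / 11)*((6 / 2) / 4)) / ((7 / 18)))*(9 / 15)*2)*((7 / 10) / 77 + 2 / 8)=36936 / 4235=8.72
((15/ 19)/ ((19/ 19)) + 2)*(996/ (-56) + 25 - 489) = -18815/ 14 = -1343.93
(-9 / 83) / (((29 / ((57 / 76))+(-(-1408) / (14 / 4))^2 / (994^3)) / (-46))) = 3735569719917 / 28958308000462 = 0.13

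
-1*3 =-3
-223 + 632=409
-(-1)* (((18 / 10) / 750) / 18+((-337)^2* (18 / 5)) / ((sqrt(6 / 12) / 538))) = 311071036.30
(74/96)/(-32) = -37/1536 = -0.02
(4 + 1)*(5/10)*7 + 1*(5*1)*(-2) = 15/2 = 7.50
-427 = -427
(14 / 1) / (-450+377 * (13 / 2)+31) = 28 / 4063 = 0.01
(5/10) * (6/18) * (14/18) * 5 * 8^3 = 8960/27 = 331.85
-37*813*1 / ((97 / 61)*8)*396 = -181659159 / 194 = -936387.42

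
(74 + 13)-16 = 71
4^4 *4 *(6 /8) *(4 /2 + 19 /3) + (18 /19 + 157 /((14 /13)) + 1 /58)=25250816 /3857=6546.75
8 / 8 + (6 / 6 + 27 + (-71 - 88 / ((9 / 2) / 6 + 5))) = -1318 / 23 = -57.30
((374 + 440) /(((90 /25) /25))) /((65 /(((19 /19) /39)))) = 10175 /4563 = 2.23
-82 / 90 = -0.91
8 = 8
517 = 517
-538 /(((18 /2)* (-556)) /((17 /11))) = 4573 /27522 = 0.17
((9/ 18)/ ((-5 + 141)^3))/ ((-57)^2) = 0.00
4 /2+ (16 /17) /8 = 2.12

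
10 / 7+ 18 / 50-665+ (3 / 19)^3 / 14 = -227448263 / 342950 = -663.21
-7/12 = -0.58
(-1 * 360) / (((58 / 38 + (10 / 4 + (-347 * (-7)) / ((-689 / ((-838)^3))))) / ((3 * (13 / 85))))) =-73519056 / 923404718743337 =-0.00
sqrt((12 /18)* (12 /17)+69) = sqrt(20077) /17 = 8.33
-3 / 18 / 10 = -1 / 60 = -0.02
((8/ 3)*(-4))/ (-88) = 4/ 33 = 0.12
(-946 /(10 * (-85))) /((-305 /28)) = -0.10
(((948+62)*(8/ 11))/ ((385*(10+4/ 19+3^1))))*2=61408/ 212597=0.29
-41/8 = -5.12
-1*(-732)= 732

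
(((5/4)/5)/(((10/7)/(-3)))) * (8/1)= -4.20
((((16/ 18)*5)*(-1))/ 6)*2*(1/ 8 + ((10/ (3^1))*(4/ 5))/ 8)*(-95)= 5225/ 81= 64.51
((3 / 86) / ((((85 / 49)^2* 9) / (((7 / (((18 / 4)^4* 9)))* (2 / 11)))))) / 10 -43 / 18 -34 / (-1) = 191369426771287 / 6053865864750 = 31.61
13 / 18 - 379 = -6809 / 18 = -378.28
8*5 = 40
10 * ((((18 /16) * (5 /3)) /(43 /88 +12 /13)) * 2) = 8580 /323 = 26.56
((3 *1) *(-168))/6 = -84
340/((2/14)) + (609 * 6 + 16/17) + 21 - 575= 93176/17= 5480.94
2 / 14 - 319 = -2232 / 7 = -318.86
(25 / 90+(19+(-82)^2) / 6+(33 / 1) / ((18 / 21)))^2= 437939329 / 324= 1351664.60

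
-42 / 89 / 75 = -14 / 2225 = -0.01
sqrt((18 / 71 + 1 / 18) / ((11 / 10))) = 0.53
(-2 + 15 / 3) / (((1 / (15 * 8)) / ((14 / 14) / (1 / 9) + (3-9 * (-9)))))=33480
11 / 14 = 0.79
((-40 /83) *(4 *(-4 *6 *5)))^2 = 368640000 /6889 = 53511.39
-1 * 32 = -32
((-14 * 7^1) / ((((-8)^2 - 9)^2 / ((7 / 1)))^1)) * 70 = -9604 / 605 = -15.87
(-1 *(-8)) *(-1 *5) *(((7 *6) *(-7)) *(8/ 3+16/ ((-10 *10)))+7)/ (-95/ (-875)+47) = 425810/ 687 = 619.81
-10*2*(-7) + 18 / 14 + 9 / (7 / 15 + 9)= 141383 / 994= 142.24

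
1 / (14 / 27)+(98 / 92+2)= 804 / 161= 4.99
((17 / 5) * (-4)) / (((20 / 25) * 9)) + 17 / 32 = -391 / 288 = -1.36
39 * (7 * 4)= 1092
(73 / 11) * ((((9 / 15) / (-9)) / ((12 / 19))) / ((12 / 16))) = -1387 / 1485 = -0.93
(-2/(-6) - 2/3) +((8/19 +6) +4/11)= 4045/627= 6.45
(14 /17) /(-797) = -14 /13549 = -0.00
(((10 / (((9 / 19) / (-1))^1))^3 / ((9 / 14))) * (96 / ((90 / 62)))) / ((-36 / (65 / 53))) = 309587824000 / 9388791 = 32974.19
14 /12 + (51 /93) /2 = 134 /93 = 1.44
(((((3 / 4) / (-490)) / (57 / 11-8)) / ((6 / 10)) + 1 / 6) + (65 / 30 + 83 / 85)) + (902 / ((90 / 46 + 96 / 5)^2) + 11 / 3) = 54983828540719 / 6114358577880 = 8.99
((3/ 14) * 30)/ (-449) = -0.01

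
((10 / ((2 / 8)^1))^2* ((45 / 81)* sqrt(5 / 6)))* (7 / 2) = 2840.04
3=3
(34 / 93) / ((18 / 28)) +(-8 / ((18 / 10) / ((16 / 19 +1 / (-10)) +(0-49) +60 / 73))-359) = -171357145 / 1160919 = -147.60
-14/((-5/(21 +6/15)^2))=160286/125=1282.29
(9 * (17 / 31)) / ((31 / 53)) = 8109 / 961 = 8.44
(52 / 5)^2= 108.16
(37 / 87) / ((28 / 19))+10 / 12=911 / 812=1.12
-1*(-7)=7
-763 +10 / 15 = -2287 / 3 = -762.33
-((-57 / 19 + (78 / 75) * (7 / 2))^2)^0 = -1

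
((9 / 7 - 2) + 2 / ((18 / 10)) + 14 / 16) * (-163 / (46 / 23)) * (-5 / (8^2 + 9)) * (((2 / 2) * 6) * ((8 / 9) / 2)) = 522415 / 27594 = 18.93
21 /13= 1.62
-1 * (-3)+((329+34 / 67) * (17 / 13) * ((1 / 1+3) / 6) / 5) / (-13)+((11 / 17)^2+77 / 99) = -32833081 / 147255615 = -0.22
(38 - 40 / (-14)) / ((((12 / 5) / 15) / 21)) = 10725 / 2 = 5362.50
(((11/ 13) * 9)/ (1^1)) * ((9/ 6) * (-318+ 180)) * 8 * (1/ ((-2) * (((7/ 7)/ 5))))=31527.69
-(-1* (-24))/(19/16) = -384/19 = -20.21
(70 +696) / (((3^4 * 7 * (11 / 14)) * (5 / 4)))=6128 / 4455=1.38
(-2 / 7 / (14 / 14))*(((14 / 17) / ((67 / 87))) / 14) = -174 / 7973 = -0.02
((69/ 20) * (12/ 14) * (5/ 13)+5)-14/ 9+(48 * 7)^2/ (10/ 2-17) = -15402799/ 1638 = -9403.42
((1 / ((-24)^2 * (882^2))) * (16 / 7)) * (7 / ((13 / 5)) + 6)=113 / 2548479024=0.00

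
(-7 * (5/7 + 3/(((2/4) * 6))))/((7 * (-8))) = 3/14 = 0.21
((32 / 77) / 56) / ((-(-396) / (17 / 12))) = 17 / 640332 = 0.00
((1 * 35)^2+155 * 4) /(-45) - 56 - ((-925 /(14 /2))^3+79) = 791392757 /343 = 2307267.51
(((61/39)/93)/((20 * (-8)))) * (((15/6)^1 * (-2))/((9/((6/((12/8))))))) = 61/261144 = 0.00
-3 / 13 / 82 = -3 / 1066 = -0.00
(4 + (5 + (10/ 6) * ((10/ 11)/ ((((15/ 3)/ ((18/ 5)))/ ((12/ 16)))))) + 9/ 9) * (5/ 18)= 595/ 198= 3.01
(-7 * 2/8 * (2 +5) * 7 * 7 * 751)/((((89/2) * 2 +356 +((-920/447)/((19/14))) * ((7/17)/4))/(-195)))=10153289036709/51381604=197605.53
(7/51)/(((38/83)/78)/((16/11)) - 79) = -120848/69553103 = -0.00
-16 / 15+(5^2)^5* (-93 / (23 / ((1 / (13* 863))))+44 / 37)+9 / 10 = 665050009983881 / 57284214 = 11609655.85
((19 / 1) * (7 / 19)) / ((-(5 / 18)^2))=-2268 / 25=-90.72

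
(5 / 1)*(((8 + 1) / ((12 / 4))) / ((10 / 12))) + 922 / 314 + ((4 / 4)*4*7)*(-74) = -322017 / 157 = -2051.06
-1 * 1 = -1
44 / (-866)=-22 / 433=-0.05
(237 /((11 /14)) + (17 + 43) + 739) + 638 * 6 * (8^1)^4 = 172486475 /11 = 15680588.64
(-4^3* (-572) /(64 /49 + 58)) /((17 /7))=6278272 /24701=254.17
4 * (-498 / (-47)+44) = 10264 / 47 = 218.38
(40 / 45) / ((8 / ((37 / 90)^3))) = 50653 / 6561000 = 0.01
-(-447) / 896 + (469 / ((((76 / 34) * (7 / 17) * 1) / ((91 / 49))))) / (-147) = -14861545 / 2502528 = -5.94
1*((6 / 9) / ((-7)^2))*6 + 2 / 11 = 142 / 539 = 0.26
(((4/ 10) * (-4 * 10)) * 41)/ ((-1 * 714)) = 0.92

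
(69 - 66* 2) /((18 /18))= -63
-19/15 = -1.27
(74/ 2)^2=1369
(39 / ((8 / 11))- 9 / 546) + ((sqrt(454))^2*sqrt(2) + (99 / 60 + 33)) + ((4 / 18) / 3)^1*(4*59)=10392127 / 98280 + 454*sqrt(2)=747.79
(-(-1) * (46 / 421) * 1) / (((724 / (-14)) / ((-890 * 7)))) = 1003030 / 76201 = 13.16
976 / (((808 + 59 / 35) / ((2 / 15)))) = 13664 / 85017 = 0.16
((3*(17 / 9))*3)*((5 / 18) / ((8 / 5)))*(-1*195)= -27625 / 48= -575.52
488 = 488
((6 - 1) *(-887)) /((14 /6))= -13305 /7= -1900.71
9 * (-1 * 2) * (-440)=7920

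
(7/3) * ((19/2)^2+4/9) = 22855/108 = 211.62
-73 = -73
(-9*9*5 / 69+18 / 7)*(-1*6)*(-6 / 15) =-6372 / 805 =-7.92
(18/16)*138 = 621/4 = 155.25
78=78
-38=-38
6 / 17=0.35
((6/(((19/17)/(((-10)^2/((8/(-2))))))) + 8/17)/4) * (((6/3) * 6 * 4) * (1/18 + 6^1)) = -9417164/969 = -9718.44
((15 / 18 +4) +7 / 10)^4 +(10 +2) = 48065821 / 50625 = 949.45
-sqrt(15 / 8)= -sqrt(30) / 4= -1.37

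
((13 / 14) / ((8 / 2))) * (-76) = -247 / 14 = -17.64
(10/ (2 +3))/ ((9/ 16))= 3.56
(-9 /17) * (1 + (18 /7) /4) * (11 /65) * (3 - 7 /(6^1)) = -8349 /30940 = -0.27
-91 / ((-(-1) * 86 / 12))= -546 / 43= -12.70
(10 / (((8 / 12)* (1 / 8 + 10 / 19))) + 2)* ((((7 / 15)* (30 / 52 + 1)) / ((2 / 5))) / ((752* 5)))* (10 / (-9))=-118531 / 8710416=-0.01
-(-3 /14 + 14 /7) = -1.79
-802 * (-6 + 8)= -1604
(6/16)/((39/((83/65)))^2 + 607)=20667/84862784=0.00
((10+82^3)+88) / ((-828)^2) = 30637 / 38088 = 0.80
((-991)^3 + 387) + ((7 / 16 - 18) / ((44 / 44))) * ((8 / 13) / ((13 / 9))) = -328955759321 / 338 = -973241891.48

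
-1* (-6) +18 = 24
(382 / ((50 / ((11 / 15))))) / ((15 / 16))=33616 / 5625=5.98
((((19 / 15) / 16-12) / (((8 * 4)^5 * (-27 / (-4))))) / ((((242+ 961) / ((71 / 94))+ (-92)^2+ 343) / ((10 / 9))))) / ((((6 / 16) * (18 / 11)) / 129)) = -96080963 / 81277300405960704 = -0.00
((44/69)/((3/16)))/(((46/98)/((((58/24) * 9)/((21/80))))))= 2858240/4761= 600.34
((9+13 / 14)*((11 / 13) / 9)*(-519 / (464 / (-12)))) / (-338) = -264517 / 7135856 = -0.04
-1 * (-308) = 308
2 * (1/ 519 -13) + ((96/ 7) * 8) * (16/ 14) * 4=12093836/ 25431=475.55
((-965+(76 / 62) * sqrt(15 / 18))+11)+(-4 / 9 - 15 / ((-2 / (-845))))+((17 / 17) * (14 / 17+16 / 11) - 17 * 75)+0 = -28828667 / 3366+19 * sqrt(30) / 93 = -8563.55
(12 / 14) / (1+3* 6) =6 / 133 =0.05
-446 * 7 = -3122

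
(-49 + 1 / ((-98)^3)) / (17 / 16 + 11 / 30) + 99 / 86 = -114990488127 / 3470410202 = -33.13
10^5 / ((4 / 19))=475000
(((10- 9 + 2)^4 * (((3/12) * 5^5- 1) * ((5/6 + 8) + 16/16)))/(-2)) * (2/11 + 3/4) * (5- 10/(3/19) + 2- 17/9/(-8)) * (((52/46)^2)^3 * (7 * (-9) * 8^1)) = -27817968320749495161/1628394779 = -17083061601.21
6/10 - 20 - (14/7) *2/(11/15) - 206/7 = -20899/385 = -54.28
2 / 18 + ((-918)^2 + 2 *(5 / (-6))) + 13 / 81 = 68260531 / 81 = 842722.60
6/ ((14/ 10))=4.29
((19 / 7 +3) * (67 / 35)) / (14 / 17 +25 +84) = 9112 / 91483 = 0.10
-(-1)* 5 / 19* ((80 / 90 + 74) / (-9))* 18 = -39.42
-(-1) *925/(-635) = -185/127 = -1.46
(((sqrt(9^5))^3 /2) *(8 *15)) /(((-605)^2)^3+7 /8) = 2295825120 /130767849030041669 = 0.00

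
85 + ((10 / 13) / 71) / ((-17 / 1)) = 85.00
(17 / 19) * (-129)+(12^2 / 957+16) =-601679 / 6061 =-99.27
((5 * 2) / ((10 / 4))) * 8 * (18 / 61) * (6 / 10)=1728 / 305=5.67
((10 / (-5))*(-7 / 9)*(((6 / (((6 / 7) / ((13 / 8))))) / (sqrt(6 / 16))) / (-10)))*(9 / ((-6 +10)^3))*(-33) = 13.41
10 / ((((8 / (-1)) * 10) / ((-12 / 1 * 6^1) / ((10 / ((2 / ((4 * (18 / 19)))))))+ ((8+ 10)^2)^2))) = -524861 / 40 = -13121.52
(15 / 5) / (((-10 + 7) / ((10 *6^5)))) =-77760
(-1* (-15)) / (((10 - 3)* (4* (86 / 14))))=0.09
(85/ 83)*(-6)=-510/ 83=-6.14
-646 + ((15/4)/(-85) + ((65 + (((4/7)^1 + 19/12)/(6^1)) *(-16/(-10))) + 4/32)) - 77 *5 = -41355359/42840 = -965.34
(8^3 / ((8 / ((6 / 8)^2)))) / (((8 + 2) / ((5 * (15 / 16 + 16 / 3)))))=903 / 8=112.88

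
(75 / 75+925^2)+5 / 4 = 855627.25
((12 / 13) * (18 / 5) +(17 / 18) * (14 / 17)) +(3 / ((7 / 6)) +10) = 68273 / 4095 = 16.67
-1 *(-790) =790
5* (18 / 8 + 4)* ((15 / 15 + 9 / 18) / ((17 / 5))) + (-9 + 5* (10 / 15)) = 3313 / 408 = 8.12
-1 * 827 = -827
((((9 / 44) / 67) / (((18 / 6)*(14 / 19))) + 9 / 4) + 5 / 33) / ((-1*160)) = -27047 / 1800960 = -0.02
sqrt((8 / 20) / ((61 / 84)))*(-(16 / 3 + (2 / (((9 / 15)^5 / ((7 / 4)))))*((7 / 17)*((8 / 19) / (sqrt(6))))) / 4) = sqrt(12810)*(-627912 - 153125*sqrt(6)) / 71817435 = -1.58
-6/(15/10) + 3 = -1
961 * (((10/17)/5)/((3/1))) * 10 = 19220/51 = 376.86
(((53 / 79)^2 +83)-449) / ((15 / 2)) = -4562794 / 93615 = -48.74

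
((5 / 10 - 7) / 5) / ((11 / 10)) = -1.18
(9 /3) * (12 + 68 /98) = 1866 /49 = 38.08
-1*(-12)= 12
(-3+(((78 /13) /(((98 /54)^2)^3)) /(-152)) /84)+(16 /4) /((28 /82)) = 8.71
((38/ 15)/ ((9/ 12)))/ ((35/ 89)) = 13528/ 1575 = 8.59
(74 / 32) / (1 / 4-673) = -37 / 10764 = -0.00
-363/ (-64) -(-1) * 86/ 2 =3115/ 64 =48.67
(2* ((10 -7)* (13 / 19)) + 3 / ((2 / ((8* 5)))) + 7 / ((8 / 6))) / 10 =5271 / 760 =6.94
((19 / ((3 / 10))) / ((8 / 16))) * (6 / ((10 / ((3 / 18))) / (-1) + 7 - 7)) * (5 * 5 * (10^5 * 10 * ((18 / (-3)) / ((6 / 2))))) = 1900000000 / 3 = 633333333.33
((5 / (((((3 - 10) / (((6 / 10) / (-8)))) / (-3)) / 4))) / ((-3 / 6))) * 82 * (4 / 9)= 328 / 7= 46.86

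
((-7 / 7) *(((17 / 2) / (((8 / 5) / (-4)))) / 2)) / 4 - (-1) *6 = 8.66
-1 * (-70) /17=70 /17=4.12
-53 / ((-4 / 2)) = 53 / 2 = 26.50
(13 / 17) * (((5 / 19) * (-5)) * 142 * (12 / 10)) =-55380 / 323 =-171.46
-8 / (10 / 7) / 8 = -7 / 10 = -0.70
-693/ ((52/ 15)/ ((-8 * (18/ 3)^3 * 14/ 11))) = 5715360/ 13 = 439643.08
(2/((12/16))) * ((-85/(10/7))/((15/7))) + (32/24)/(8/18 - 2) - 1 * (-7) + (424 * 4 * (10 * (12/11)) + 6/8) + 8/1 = 255615359/13860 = 18442.67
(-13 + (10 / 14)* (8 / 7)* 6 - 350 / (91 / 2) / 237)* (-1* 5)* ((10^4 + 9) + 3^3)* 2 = 9480600040 / 11613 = 816378.20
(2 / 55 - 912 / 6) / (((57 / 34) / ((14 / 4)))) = -331534 / 1045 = -317.26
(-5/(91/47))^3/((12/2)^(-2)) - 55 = -508649905/753571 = -674.99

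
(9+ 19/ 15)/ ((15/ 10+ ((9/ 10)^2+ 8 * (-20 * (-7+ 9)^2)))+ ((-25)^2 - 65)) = -3080/ 23307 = -0.13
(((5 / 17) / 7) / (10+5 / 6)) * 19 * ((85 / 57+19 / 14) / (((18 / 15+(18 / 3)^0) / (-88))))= -90920 / 10829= -8.40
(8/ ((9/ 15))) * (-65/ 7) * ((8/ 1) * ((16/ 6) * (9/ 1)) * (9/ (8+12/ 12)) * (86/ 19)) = -14310400/ 133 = -107596.99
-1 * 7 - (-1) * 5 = -2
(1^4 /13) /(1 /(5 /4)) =5 /52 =0.10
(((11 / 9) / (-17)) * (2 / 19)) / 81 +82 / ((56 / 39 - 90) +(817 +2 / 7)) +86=4033854266002 / 46844040447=86.11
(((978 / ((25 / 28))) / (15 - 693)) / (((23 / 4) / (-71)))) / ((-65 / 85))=-22034992 / 844675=-26.09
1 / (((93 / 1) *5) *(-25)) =-1 / 11625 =-0.00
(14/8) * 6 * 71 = 1491/2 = 745.50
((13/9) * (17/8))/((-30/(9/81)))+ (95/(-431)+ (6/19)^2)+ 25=24.87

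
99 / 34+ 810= 27639 / 34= 812.91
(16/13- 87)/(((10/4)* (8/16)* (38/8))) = -3568/247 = -14.45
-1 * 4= -4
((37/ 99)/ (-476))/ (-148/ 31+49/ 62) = 1147/ 5819814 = 0.00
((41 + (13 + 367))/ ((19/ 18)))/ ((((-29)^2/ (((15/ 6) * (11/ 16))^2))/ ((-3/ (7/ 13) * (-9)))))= 4023065475/ 57268736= 70.25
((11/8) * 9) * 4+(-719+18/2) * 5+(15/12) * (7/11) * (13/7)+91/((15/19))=-2233279/660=-3383.76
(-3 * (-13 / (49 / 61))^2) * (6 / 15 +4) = -41504034 / 12005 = -3457.23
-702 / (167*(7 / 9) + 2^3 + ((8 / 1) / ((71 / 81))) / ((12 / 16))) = -4.68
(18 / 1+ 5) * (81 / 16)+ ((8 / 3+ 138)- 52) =9845 / 48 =205.10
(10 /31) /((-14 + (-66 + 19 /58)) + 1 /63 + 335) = 7308 /5784755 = 0.00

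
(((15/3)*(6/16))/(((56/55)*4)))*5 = 4125/1792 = 2.30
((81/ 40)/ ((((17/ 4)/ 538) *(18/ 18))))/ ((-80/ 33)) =-719037/ 6800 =-105.74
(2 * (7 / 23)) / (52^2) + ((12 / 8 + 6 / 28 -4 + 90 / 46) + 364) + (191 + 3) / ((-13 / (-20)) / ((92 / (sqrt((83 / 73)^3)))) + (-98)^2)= 9617095493341483349154742597 / 26443022637024166517273384 -28116668320 * sqrt(6059) / 121481047801390011197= 363.69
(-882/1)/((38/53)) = -23373/19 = -1230.16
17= 17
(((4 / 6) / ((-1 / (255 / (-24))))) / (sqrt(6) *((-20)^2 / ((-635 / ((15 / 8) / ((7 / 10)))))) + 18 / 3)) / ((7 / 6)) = 1349375 *sqrt(6) / 2491926 + 9596755 / 4983852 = 3.25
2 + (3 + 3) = 8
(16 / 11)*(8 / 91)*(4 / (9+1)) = 256 / 5005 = 0.05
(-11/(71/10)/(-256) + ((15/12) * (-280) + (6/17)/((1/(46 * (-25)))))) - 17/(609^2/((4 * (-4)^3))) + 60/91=-755.21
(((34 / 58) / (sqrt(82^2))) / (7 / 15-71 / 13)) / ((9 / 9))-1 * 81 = -187613247 / 2316172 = -81.00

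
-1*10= -10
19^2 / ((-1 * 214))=-361 / 214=-1.69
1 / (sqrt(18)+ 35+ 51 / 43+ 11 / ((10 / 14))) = 794855 / 40726077 - 46225* sqrt(2) / 40726077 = 0.02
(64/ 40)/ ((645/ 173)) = 0.43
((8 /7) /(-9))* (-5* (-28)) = -160 /9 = -17.78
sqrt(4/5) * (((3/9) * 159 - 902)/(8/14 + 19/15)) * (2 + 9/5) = -677502 * sqrt(5)/965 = -1569.89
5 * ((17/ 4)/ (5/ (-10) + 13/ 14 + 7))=595/ 208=2.86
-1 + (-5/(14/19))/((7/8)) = -8.76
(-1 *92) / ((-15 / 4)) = 24.53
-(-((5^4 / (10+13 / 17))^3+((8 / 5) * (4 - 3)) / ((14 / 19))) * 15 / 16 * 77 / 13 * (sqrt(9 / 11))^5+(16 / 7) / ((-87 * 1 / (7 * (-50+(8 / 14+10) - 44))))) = -9344 / 609+1133505007295949 * sqrt(11) / 5712657808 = 658069.03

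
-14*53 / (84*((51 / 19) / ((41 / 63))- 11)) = 1.28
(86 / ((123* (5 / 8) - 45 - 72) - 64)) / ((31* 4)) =-172 / 25823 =-0.01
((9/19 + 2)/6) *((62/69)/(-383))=-1457/1506339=-0.00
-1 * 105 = -105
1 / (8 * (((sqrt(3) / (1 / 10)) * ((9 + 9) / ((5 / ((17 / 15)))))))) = 0.00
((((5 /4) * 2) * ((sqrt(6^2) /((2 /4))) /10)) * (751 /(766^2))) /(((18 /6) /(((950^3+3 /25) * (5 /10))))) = 16097215627253 /29337800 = 548685.16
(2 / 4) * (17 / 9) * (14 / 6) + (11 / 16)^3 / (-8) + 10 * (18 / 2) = 81539999 / 884736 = 92.16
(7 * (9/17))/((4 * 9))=7/68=0.10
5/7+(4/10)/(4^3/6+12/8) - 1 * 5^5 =-7982466/2555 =-3124.25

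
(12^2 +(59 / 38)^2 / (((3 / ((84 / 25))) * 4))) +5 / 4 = 1316973 / 9025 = 145.92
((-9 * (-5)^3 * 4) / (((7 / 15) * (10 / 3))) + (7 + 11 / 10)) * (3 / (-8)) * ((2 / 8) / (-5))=54.39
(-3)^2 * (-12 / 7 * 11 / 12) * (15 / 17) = -1485 / 119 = -12.48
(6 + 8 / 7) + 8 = 106 / 7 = 15.14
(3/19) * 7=21/19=1.11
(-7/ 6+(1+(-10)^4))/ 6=59999/ 36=1666.64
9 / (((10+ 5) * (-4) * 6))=-1 / 40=-0.02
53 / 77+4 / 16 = 289 / 308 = 0.94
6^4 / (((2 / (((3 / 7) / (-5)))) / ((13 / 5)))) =-25272 / 175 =-144.41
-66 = -66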